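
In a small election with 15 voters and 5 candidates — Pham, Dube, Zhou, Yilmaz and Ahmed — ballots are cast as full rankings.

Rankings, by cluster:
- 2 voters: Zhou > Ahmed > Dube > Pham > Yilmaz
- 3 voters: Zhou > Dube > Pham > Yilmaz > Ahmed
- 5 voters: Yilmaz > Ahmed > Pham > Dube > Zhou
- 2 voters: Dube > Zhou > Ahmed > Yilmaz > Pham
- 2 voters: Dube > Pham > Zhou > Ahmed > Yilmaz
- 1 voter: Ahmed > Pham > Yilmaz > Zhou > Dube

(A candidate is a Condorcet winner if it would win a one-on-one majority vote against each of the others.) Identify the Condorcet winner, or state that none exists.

Head-to-head results (15 voters):
Pham vs Dube: Pham preferred on 5+1 = 6 ballots; Dube wins 9–6.
Pham vs Zhou: Pham preferred on 5+2+1 = 8 ballots; Pham wins 8–7.
Pham vs Yilmaz: Pham is ranked higher on 2+3+2+1 = 8 ballots, Yilmaz on 7. Pham wins 8–7.
Pham vs Ahmed: Pham is ranked higher on 3+2 = 5 ballots, Ahmed on 10. Ahmed wins 10–5.
Dube vs Zhou: Dube is ranked higher on 5+2+2 = 9 ballots, Zhou on 6. Dube wins 9–6.
Dube vs Yilmaz: 9 to 6, Dube.
Dube vs Ahmed: 3+2+2 = 7 for Dube, 8 for Ahmed — Ahmed by 8–7.
Zhou vs Yilmaz: Zhou preferred on 2+3+2+2 = 9 ballots; Zhou wins 9–6.
Zhou vs Ahmed: 9 to 6, Zhou.
Yilmaz vs Ahmed: 8 to 7, Yilmaz.
No candidate is unbeaten: Pham loses to Dube; Dube loses to Ahmed; Zhou loses to Pham; Yilmaz loses to Pham; Ahmed loses to Zhou. In particular Pham → Zhou → Ahmed → Pham is a majority cycle — no Condorcet winner exists.

none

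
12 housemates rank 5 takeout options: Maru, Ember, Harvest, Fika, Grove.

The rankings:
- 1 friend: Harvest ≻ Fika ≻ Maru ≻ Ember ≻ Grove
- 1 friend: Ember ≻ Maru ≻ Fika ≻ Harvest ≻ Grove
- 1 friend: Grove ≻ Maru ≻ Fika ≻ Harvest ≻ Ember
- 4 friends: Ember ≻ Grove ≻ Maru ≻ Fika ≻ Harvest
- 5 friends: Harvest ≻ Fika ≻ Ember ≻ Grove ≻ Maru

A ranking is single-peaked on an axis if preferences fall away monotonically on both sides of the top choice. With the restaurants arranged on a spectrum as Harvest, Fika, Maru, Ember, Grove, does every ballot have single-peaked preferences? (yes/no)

Axis positions: Harvest=1, Fika=2, Maru=3, Ember=4, Grove=5.
Bloc 1 (peak Harvest at position 1): ranking walks positions 1-2-3-4-5, expanding outward from the peak — single-peaked.
Bloc 2 (peak Ember at position 4): ranking walks positions 4-3-2-1-5, expanding outward from the peak — single-peaked.
Bloc 3: ranking walks positions 5-3-2-1-4; Maru is ranked above Ember even though Ember lies between Maru and the peak Grove on the axis — preferences dip and rise again. Not single-peaked.
Bloc 4 (peak Ember at position 4): ranking walks positions 4-5-3-2-1, expanding outward from the peak — single-peaked.
Bloc 5: ranking walks positions 1-2-4-5-3; Ember is ranked above Maru even though Maru lies between Ember and the peak Harvest on the axis — preferences dip and rise again. Not single-peaked.
Bloc 3 violates single-peakedness, so the profile is not single-peaked on this axis.

no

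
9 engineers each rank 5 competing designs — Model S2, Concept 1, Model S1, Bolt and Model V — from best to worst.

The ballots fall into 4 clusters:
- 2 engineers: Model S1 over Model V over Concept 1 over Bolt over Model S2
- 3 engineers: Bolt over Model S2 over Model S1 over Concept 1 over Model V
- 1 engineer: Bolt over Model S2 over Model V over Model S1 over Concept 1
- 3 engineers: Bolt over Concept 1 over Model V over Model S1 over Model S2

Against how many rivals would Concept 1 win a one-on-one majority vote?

2

Concept 1 against each rival (9 engineers):
Concept 1–Model S2: Concept 1 5–4.
Concept 1 vs Model S1: 3 for Concept 1, 6 for Model S1 — Model S1 by 6–3.
Concept 1 vs Bolt: Bolt wins 7–2.
Concept 1 vs Model V: 6 to 3, Concept 1.
Concept 1 beats Model S2, Model V; loses to Model S1, Bolt — 2 pairwise wins.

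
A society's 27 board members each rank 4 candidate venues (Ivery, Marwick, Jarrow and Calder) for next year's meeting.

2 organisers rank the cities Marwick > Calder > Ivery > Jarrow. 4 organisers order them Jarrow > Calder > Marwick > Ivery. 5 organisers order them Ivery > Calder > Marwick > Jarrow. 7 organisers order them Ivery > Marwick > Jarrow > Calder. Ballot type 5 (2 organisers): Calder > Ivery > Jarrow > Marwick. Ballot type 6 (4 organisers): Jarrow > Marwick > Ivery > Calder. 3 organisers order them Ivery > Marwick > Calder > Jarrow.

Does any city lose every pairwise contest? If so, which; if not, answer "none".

Calder

Pairwise majorities:
Ivery vs Marwick: Ivery wins 17–10.
Ivery vs Jarrow: Ivery wins 19–8.
Ivery vs Calder: Ivery preferred on 5+7+4+3 = 19 ballots; Ivery wins 19–8.
Marwick vs Jarrow: 2+5+7+3 = 17 for Marwick, 10 for Jarrow — Marwick by 17–10.
Marwick–Calder: Marwick 16–11.
Jarrow vs Calder: Jarrow, 15–12.
Only Calder has no wins; Calder is the Condorcet loser.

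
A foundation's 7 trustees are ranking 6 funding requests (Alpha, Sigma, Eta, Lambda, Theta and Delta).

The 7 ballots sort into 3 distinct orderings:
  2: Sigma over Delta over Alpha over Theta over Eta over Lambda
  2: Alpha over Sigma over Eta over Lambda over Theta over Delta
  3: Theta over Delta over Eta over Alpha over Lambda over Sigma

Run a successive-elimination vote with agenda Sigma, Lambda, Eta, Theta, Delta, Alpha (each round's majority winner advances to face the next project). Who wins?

Round 1: Sigma vs Lambda — 4–3, Sigma advances.
Round 2: Sigma vs Eta — 4–3, Sigma advances.
Round 3: Sigma vs Theta — 4–3, Sigma advances.
Round 4: Sigma vs Delta — 4–3, Sigma advances.
Round 5: Sigma vs Alpha — 2–5, Alpha advances.
Alpha survives the agenda.

Alpha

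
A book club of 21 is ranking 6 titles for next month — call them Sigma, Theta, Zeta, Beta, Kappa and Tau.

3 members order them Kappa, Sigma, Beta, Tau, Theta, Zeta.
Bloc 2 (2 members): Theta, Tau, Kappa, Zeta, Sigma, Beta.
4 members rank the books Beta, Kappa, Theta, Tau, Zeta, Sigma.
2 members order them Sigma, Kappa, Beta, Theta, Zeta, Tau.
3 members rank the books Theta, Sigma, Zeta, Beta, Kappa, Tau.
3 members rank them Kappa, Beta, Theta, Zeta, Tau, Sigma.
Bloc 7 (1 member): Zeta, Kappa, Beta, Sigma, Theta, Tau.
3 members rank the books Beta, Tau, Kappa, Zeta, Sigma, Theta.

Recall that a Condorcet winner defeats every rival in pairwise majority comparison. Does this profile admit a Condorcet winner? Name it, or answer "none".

Kappa

Pairwise majorities:
Sigma vs Theta: Sigma is ranked higher on 3+2+1+3 = 9 ballots, Theta on 12. Theta wins 12–9.
Sigma vs Zeta: 3+2+3 = 8 for Sigma, 13 for Zeta — Zeta by 13–8.
Sigma vs Beta: 10 to 11, Beta.
Sigma vs Kappa: Sigma preferred on 2+3 = 5 ballots; Kappa wins 16–5.
Sigma vs Tau: Sigma preferred on 3+2+3+1 = 9 ballots; Tau wins 12–9.
Theta vs Zeta: 17 to 4, Theta.
Theta vs Beta: Theta preferred on 2+3 = 5 ballots; Beta wins 16–5.
Theta vs Kappa: Theta is ranked higher on 2+3 = 5 ballots, Kappa on 16. Kappa wins 16–5.
Theta vs Tau: Theta preferred on 2+4+2+3+3+1 = 15 ballots; Theta wins 15–6.
Zeta vs Beta: Zeta is ranked higher on 2+3+1 = 6 ballots, Beta on 15. Beta wins 15–6.
Zeta vs Kappa: Zeta preferred on 3+1 = 4 ballots; Kappa wins 17–4.
Zeta vs Tau: Zeta preferred on 2+3+3+1 = 9 ballots; Tau wins 12–9.
Beta vs Kappa: Beta preferred on 4+3+3 = 10 ballots; Kappa wins 11–10.
Beta vs Tau: Beta preferred on 19 ballots; Beta wins 19–2.
Kappa vs Tau: 3+4+2+3+3+1 = 16 for Kappa, 5 for Tau — Kappa by 16–5.
Kappa defeats every rival head-to-head and is the Condorcet winner.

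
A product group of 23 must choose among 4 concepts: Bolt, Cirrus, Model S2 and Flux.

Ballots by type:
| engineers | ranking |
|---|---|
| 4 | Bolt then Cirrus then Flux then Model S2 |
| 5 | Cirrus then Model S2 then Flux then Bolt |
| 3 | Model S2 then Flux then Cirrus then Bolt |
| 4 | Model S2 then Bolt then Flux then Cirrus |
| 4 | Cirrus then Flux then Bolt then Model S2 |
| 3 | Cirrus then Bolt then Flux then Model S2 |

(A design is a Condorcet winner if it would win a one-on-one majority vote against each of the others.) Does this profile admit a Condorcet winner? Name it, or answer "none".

Cirrus

Head-to-head results (23 engineers):
Bolt vs Cirrus: Bolt preferred on 4+4 = 8 ballots; Cirrus wins 15–8.
Bolt vs Model S2: Bolt preferred on 4+4+3 = 11 ballots; Model S2 wins 12–11.
Bolt vs Flux: 11 to 12, Flux.
Cirrus vs Model S2: Cirrus is ranked higher on 4+5+4+3 = 16 ballots, Model S2 on 7. Cirrus wins 16–7.
Cirrus vs Flux: 4+5+4+3 = 16 for Cirrus, 7 for Flux — Cirrus by 16–7.
Model S2 vs Flux: Model S2 is ranked higher on 5+3+4 = 12 ballots, Flux on 11. Model S2 wins 12–11.
Cirrus beats each of Bolt, Model S2, Flux — Cirrus is the Condorcet winner.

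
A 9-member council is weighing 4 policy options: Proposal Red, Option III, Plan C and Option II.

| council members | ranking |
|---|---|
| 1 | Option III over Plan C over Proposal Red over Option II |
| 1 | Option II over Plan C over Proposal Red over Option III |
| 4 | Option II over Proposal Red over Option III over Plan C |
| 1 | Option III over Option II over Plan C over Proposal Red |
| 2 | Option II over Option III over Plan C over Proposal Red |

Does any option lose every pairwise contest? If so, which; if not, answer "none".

none

Pairwise majorities:
Proposal Red vs Option III: Proposal Red, 5–4.
Proposal Red–Plan C: Plan C 5–4.
Proposal Red vs Option II: 1 to 8, Option II.
Option III vs Plan C: 1+4+1+2 = 8 for Option III, 1 for Plan C — Option III by 8–1.
Option III vs Option II: 1+1 = 2 for Option III, 7 for Option II — Option II by 7–2.
Plan C vs Option II: Option II, 8–1.
Each option has at least one pairwise win (Proposal Red beats Option III; Option III beats Plan C; Plan C beats Proposal Red; Option II beats Proposal Red) — no Condorcet loser.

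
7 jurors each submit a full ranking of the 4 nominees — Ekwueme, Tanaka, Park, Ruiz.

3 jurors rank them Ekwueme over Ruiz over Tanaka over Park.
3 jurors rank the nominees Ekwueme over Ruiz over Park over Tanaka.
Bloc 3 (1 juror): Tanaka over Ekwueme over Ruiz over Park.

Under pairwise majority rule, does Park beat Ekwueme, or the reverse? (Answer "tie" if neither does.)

No ballot ranks Park above Ekwueme: 0.
Ballots ranking Ekwueme above Park: 7 − 0 = 7.
Ekwueme wins the head-to-head 7–0.

Ekwueme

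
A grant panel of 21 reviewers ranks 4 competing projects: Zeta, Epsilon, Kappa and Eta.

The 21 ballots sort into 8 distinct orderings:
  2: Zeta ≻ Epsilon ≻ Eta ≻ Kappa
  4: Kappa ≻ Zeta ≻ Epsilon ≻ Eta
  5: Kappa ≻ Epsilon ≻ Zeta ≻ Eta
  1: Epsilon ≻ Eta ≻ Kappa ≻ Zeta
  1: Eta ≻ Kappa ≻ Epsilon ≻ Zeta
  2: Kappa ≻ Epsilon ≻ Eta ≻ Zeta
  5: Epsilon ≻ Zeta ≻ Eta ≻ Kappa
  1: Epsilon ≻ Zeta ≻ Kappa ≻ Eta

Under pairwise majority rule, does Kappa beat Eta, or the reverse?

Kappa

Ballots ranking Kappa above Eta: 4 + 5 + 2 + 1 = 12.
Ballots ranking Eta above Kappa: 21 − 12 = 9.
Kappa wins the head-to-head 12–9.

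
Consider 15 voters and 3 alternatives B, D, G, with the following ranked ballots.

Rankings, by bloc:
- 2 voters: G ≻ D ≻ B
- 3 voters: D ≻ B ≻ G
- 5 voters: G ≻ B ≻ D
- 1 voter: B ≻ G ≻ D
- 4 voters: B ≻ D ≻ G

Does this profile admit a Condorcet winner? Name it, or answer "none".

Check each pair by majority over 15 ballots:
B vs D: 10 to 5, B.
B vs G: 8 to 7, B.
D vs G: 7 to 8, G.
B wins every pairwise contest, so B is the Condorcet winner.

B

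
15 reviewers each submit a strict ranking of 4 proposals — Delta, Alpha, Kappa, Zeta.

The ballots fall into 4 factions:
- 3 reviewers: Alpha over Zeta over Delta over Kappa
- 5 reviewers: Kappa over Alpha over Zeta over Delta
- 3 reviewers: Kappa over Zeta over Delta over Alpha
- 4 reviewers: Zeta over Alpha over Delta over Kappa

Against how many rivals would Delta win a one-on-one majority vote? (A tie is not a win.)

Delta against each rival (15 reviewers):
Delta vs Alpha: 3 to 12, Alpha.
Delta vs Kappa: 3+4 = 7 for Delta, 8 for Kappa — Kappa by 8–7.
Delta vs Zeta: Delta preferred on 0 ballots; Zeta wins 15–0.
Delta beats no one; loses to Alpha, Kappa, Zeta — 0 pairwise wins.

0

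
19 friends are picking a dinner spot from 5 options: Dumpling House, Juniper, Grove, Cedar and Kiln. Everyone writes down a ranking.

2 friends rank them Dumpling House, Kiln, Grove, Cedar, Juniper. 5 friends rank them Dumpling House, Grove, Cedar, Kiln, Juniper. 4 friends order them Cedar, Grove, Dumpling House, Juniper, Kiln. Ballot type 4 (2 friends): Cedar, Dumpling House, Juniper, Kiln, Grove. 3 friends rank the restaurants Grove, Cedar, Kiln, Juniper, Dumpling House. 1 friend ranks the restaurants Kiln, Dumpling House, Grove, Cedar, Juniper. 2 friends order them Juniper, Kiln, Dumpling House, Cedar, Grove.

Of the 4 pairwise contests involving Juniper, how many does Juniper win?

0

Juniper against each rival (19 friends):
Juniper vs Dumpling House: Dumpling House, 14–5.
Juniper vs Grove: Juniper is ranked higher on 2+2 = 4 ballots, Grove on 15. Grove wins 15–4.
Juniper vs Cedar: 2 for Juniper, 17 for Cedar — Cedar by 17–2.
Juniper vs Kiln: 8 to 11, Kiln.
Juniper beats no one; loses to Dumpling House, Grove, Cedar, Kiln — 0 pairwise wins.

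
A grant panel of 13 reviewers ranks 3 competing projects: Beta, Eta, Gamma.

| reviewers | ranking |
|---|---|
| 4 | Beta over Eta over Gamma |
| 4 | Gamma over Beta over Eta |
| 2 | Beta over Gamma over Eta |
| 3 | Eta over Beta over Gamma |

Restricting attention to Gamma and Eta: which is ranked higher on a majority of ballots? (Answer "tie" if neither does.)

Ballots ranking Gamma above Eta: 4 + 2 = 6.
Ballots ranking Eta above Gamma: 13 − 6 = 7.
Eta wins the head-to-head 7–6.

Eta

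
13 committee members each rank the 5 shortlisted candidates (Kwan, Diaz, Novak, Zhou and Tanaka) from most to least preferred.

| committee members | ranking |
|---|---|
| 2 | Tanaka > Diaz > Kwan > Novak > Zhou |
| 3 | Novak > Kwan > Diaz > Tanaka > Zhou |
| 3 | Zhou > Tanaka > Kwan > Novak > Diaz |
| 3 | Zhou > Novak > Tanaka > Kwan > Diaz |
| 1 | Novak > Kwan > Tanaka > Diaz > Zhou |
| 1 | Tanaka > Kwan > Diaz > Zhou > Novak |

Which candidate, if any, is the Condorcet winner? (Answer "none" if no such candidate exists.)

none

Pairwise majorities:
Kwan–Diaz: Kwan 11–2.
Kwan–Novak: Novak 7–6.
Kwan vs Zhou: Kwan, 7–6.
Kwan vs Tanaka: Tanaka, 9–4.
Diaz vs Novak: Novak, 10–3.
Diaz–Zhou: Diaz 7–6.
Diaz–Tanaka: Tanaka 10–3.
Novak vs Zhou: Zhou wins 7–6.
Novak vs Tanaka: Novak, 7–6.
Zhou vs Tanaka: Tanaka, 7–6.
Each candidate drops at least one matchup (Kwan loses to Novak; Diaz loses to Kwan; Novak loses to Zhou; Zhou loses to Kwan; Tanaka loses to Novak); the cycle Kwan beats Zhou beats Novak beats Kwan rules out a Condorcet winner.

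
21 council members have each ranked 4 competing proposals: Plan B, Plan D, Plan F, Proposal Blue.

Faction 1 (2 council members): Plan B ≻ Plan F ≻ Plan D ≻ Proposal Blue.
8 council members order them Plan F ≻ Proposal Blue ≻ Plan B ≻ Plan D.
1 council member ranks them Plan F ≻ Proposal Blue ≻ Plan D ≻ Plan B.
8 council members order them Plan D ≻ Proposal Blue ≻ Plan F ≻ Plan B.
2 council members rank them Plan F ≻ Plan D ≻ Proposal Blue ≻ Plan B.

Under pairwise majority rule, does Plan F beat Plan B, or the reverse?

Ballots ranking Plan F above Plan B: 8 + 1 + 8 + 2 = 19.
Ballots ranking Plan B above Plan F: 21 − 19 = 2.
Plan F wins the head-to-head 19–2.

Plan F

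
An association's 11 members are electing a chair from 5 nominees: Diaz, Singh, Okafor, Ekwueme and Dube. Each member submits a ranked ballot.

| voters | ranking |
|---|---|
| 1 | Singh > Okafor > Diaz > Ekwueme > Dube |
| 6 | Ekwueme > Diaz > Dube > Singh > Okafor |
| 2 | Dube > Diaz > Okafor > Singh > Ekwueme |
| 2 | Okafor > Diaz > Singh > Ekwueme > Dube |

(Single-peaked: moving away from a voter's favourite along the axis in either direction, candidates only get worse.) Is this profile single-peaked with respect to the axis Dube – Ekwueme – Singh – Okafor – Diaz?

Axis positions: Dube=1, Ekwueme=2, Singh=3, Okafor=4, Diaz=5.
Type 1 (peak Singh at position 3): ranking walks positions 3-4-5-2-1, expanding outward from the peak — single-peaked.
Type 2: ranking walks positions 2-5-1-3-4; Diaz is ranked above Singh even though Singh lies between Diaz and the peak Ekwueme on the axis — preferences dip and rise again. Not single-peaked.
Type 3: ranking walks positions 1-5-4-3-2; Diaz is ranked above Ekwueme even though Ekwueme lies between Diaz and the peak Dube on the axis — preferences dip and rise again. Not single-peaked.
Type 4 (peak Okafor at position 4): ranking walks positions 4-5-3-2-1, expanding outward from the peak — single-peaked.
Type 2 violates single-peakedness, so the profile is not single-peaked on this axis.

no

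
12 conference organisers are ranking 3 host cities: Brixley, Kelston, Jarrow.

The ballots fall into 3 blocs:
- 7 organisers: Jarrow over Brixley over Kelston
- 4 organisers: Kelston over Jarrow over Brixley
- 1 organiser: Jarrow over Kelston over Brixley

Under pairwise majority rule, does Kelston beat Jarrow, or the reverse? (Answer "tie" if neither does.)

Jarrow

Ballots ranking Kelston above Jarrow: 4.
Ballots ranking Jarrow above Kelston: 12 − 4 = 8.
Jarrow wins the head-to-head 8–4.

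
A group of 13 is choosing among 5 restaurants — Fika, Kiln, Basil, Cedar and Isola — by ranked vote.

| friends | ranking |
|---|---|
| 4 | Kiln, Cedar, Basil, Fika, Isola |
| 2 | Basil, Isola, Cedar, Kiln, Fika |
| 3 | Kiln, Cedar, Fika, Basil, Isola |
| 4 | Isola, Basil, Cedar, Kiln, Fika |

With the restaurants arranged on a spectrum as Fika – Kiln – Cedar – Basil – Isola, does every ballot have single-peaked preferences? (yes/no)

Axis positions: Fika=1, Kiln=2, Cedar=3, Basil=4, Isola=5.
Group 1 (peak Kiln at position 2): ranking walks positions 2-3-4-1-5, expanding outward from the peak — single-peaked.
Group 2 (peak Basil at position 4): ranking walks positions 4-5-3-2-1, expanding outward from the peak — single-peaked.
Group 3 (peak Kiln at position 2): ranking walks positions 2-3-1-4-5, expanding outward from the peak — single-peaked.
Group 4 (peak Isola at position 5): ranking walks positions 5-4-3-2-1, expanding outward from the peak — single-peaked.
Every ranking is single-peaked on this axis.

yes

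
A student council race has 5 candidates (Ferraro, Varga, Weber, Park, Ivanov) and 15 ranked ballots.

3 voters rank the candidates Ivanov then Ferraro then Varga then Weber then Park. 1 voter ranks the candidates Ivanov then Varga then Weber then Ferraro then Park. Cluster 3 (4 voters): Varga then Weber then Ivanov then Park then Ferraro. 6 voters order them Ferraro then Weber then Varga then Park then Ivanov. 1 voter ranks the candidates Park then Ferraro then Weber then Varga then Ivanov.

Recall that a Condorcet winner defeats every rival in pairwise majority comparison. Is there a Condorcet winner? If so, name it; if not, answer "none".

Pairwise majorities:
Ferraro vs Varga: Ferraro preferred on 3+6+1 = 10 ballots; Ferraro wins 10–5.
Ferraro vs Weber: Ferraro is ranked higher on 3+6+1 = 10 ballots, Weber on 5. Ferraro wins 10–5.
Ferraro–Park: Ferraro 10–5.
Ferraro vs Ivanov: Ivanov wins 8–7.
Varga vs Weber: Varga is ranked higher on 3+1+4 = 8 ballots, Weber on 7. Varga wins 8–7.
Varga–Park: Varga 14–1.
Varga vs Ivanov: Varga wins 11–4.
Weber vs Park: Weber is ranked higher on 3+1+4+6 = 14 ballots, Park on 1. Weber wins 14–1.
Weber vs Ivanov: Weber wins 11–4.
Park vs Ivanov: Park is ranked higher on 6+1 = 7 ballots, Ivanov on 8. Ivanov wins 8–7.
Each candidate drops at least one matchup (Ferraro loses to Ivanov; Varga loses to Ferraro; Weber loses to Ferraro; Park loses to Ferraro; Ivanov loses to Varga); the cycle Ferraro beats Varga beats Ivanov beats Ferraro rules out a Condorcet winner.

none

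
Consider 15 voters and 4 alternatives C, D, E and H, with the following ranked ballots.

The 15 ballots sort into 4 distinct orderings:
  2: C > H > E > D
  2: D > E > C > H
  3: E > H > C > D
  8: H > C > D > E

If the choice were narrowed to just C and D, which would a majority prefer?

Ballots ranking C above D: 2 + 3 + 8 = 13.
Ballots ranking D above C: 15 − 13 = 2.
C wins the head-to-head 13–2.

C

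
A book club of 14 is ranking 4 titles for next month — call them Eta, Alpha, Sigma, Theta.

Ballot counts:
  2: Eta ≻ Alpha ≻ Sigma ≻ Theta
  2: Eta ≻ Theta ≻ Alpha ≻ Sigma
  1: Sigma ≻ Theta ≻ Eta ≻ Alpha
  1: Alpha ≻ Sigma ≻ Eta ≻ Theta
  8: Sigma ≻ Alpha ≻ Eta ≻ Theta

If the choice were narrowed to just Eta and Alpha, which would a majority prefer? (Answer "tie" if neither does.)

Ballots ranking Eta above Alpha: 2 + 2 + 1 = 5.
Ballots ranking Alpha above Eta: 14 − 5 = 9.
Alpha wins the head-to-head 9–5.

Alpha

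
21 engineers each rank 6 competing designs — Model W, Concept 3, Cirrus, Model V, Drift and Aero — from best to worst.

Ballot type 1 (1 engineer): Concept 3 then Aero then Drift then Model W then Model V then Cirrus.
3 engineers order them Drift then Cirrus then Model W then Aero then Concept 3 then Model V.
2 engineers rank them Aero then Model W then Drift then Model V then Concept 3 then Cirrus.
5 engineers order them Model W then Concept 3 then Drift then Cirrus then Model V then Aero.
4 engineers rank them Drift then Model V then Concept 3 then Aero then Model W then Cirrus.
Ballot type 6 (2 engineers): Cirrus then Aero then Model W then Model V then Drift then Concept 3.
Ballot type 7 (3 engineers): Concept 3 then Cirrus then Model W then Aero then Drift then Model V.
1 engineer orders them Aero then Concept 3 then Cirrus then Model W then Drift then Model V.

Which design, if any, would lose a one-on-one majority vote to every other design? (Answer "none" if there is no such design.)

Model V

Head-to-head results (21 engineers):
Model W vs Concept 3: Model W wins 12–9.
Model W vs Cirrus: Model W, 12–9.
Model W vs Model V: 17 for Model W, 4 for Model V — Model W by 17–4.
Model W vs Drift: 13 to 8, Model W.
Model W–Aero: Model W 11–10.
Concept 3 vs Cirrus: 1+2+5+4+3+1 = 16 for Concept 3, 5 for Cirrus — Concept 3 by 16–5.
Concept 3 vs Model V: Concept 3 is ranked higher on 1+3+5+3+1 = 13 ballots, Model V on 8. Concept 3 wins 13–8.
Concept 3 vs Drift: Concept 3 is ranked higher on 1+5+3+1 = 10 ballots, Drift on 11. Drift wins 11–10.
Concept 3 vs Aero: Concept 3 wins 13–8.
Cirrus–Model V: Cirrus 14–7.
Cirrus–Drift: Drift 15–6.
Cirrus vs Aero: Cirrus preferred on 3+5+2+3 = 13 ballots; Cirrus wins 13–8.
Model V vs Drift: Model V is ranked higher on 2 ballots, Drift on 19. Drift wins 19–2.
Model V vs Aero: Aero, 12–9.
Drift vs Aero: Drift is ranked higher on 3+5+4 = 12 ballots, Aero on 9. Drift wins 12–9.
Model V is beaten in every head-to-head and is the Condorcet loser.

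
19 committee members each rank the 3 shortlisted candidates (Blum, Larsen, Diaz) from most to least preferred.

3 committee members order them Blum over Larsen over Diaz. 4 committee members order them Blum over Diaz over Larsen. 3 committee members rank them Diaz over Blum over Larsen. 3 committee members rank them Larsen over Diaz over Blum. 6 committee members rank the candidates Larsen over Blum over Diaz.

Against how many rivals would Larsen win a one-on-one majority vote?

1

Larsen against each rival (19 committee members):
Larsen vs Blum: Blum, 10–9.
Larsen vs Diaz: Larsen is ranked higher on 3+3+6 = 12 ballots, Diaz on 7. Larsen wins 12–7.
Larsen beats Diaz; loses to Blum — 1 pairwise win.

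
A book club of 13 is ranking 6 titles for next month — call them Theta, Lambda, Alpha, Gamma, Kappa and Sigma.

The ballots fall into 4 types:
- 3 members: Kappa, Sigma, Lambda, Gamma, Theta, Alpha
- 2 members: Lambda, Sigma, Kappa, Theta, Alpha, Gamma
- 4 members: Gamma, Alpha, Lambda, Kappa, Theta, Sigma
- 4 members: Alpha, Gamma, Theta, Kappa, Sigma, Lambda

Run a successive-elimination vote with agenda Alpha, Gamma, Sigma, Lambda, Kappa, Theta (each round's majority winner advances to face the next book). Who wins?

Gamma

Round 1: Alpha vs Gamma — 6–7, Gamma advances.
Round 2: Gamma vs Sigma — 8–5, Gamma advances.
Round 3: Gamma vs Lambda — 8–5, Gamma advances.
Round 4: Gamma vs Kappa — 8–5, Gamma advances.
Round 5: Gamma vs Theta — 11–2, Gamma advances.
The agenda winner is Gamma.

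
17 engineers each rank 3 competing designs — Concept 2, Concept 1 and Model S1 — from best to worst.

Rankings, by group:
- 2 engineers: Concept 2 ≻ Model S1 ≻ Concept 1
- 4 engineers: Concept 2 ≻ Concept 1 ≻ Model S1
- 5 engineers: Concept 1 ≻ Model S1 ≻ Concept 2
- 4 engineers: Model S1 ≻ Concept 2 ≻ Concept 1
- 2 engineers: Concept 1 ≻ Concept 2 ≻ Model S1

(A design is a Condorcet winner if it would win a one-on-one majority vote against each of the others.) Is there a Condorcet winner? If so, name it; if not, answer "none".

Check each pair by majority over 17 ballots:
Concept 2 vs Concept 1: Concept 2 preferred on 2+4+4 = 10 ballots; Concept 2 wins 10–7.
Concept 2–Model S1: Model S1 9–8.
Concept 1 vs Model S1: Concept 1 preferred on 4+5+2 = 11 ballots; Concept 1 wins 11–6.
Each design drops at least one matchup (Concept 2 loses to Model S1; Concept 1 loses to Concept 2; Model S1 loses to Concept 1); the cycle Concept 2 → Concept 1 → Model S1 → Concept 2 rules out a Condorcet winner.

none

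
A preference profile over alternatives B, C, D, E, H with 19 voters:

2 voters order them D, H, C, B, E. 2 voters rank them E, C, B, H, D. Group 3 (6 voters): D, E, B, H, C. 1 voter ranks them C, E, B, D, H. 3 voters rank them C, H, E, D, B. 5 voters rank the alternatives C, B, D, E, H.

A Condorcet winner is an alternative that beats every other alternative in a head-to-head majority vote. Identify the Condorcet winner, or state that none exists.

Head-to-head results (19 voters):
B vs C: C wins 13–6.
B vs D: D, 11–8.
B vs E: E, 12–7.
B vs H: B, 14–5.
C vs D: C, 11–8.
C–E: C 11–8.
C vs H: C wins 11–8.
D–E: D 13–6.
D vs H: D wins 14–5.
E–H: E 14–5.
C beats each of B, D, E, H — C is the Condorcet winner.

C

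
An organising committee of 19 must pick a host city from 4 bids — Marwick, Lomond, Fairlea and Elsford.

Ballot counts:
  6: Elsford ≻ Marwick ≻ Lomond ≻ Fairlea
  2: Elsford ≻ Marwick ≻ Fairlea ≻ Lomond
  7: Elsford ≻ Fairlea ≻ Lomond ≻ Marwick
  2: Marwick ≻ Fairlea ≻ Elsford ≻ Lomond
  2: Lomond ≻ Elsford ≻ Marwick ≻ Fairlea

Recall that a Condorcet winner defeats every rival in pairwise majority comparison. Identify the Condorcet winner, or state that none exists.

Elsford

Pairwise majorities:
Marwick vs Lomond: Marwick preferred on 6+2+2 = 10 ballots; Marwick wins 10–9.
Marwick vs Fairlea: Marwick preferred on 6+2+2+2 = 12 ballots; Marwick wins 12–7.
Marwick vs Elsford: 2 to 17, Elsford.
Lomond vs Fairlea: Lomond is ranked higher on 6+2 = 8 ballots, Fairlea on 11. Fairlea wins 11–8.
Lomond vs Elsford: Lomond preferred on 2 ballots; Elsford wins 17–2.
Fairlea vs Elsford: 2 to 17, Elsford.
Elsford beats each of Marwick, Lomond, Fairlea — Elsford is the Condorcet winner.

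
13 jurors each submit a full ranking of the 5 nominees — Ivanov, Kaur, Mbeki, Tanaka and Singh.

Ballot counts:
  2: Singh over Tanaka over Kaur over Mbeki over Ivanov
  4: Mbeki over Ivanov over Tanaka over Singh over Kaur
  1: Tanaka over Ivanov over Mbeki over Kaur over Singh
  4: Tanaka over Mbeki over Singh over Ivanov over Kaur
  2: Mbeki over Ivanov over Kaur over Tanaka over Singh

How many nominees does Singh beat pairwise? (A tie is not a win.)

1

Singh against each rival (13 jurors):
Singh vs Ivanov: 6 to 7, Ivanov.
Singh vs Kaur: 10 to 3, Singh.
Singh vs Mbeki: 2 to 11, Mbeki.
Singh–Tanaka: Tanaka 11–2.
Singh beats Kaur; loses to Ivanov, Mbeki, Tanaka — 1 pairwise win.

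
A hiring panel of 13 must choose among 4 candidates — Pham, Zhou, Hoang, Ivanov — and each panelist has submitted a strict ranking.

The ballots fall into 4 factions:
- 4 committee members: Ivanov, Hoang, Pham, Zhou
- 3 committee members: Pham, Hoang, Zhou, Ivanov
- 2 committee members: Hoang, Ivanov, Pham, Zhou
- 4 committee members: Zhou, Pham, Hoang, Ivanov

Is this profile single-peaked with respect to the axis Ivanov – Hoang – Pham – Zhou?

Axis positions: Ivanov=1, Hoang=2, Pham=3, Zhou=4.
Faction 1 (peak Ivanov at position 1): ranking walks positions 1-2-3-4, expanding outward from the peak — single-peaked.
Faction 2 (peak Pham at position 3): ranking walks positions 3-2-4-1, expanding outward from the peak — single-peaked.
Faction 3 (peak Hoang at position 2): ranking walks positions 2-1-3-4, expanding outward from the peak — single-peaked.
Faction 4 (peak Zhou at position 4): ranking walks positions 4-3-2-1, expanding outward from the peak — single-peaked.
Every ranking is single-peaked on this axis.

yes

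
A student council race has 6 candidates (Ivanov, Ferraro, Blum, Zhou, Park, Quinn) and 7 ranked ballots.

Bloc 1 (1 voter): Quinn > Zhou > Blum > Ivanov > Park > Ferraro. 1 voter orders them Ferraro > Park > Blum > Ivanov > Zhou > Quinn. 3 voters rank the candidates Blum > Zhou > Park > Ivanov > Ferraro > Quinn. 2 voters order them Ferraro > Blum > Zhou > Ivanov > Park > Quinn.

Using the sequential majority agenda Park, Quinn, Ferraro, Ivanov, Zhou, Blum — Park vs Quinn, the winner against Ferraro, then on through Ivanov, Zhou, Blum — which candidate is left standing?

Blum

Round 1: Park vs Quinn — 6–1, Park advances.
Round 2: Park vs Ferraro — 4–3, Park advances.
Round 3: Park vs Ivanov — 4–3, Park advances.
Round 4: Park vs Zhou — 1–6, Zhou advances.
Round 5: Zhou vs Blum — 1–6, Blum advances.
The agenda winner is Blum.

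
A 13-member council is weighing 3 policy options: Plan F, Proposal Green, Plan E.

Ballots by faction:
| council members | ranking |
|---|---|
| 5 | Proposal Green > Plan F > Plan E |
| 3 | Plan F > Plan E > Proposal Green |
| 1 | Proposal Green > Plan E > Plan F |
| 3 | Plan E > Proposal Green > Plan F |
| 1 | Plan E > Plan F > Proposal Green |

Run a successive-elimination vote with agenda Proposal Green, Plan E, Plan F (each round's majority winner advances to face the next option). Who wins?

Plan F

Round 1: Proposal Green vs Plan E — 6–7, Plan E advances.
Round 2: Plan E vs Plan F — 5–8, Plan F advances.
Plan F survives the agenda.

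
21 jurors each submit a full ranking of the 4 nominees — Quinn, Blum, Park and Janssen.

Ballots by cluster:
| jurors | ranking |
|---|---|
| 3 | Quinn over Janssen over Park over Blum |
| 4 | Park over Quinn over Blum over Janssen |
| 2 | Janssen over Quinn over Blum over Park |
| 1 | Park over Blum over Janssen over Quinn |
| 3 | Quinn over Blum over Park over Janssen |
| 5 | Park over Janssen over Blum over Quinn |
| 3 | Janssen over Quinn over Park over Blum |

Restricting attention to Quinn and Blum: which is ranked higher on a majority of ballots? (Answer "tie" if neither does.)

Ballots ranking Quinn above Blum: 3 + 4 + 2 + 3 + 3 = 15.
Ballots ranking Blum above Quinn: 21 − 15 = 6.
Quinn wins the head-to-head 15–6.

Quinn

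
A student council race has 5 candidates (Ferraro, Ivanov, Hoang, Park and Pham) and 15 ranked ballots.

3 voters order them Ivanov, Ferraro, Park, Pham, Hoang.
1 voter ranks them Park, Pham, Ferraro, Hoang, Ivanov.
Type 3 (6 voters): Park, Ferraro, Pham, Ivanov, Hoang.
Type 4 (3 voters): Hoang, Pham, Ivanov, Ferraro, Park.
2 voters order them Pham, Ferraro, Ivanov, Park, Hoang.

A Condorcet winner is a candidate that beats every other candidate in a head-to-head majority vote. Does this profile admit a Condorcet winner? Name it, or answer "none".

Check each pair by majority over 15 ballots:
Ferraro vs Ivanov: Ferraro is ranked higher on 1+6+2 = 9 ballots, Ivanov on 6. Ferraro wins 9–6.
Ferraro vs Hoang: 12 to 3, Ferraro.
Ferraro vs Park: Ferraro is ranked higher on 3+3+2 = 8 ballots, Park on 7. Ferraro wins 8–7.
Ferraro vs Pham: 3+6 = 9 for Ferraro, 6 for Pham — Ferraro by 9–6.
Ivanov vs Hoang: Ivanov preferred on 3+6+2 = 11 ballots; Ivanov wins 11–4.
Ivanov vs Park: 3+3+2 = 8 for Ivanov, 7 for Park — Ivanov by 8–7.
Ivanov vs Pham: Ivanov preferred on 3 ballots; Pham wins 12–3.
Hoang vs Park: Hoang preferred on 3 ballots; Park wins 12–3.
Hoang vs Pham: Hoang preferred on 3 ballots; Pham wins 12–3.
Park vs Pham: Park is ranked higher on 3+1+6 = 10 ballots, Pham on 5. Park wins 10–5.
Ferraro wins every pairwise contest, so Ferraro is the Condorcet winner.

Ferraro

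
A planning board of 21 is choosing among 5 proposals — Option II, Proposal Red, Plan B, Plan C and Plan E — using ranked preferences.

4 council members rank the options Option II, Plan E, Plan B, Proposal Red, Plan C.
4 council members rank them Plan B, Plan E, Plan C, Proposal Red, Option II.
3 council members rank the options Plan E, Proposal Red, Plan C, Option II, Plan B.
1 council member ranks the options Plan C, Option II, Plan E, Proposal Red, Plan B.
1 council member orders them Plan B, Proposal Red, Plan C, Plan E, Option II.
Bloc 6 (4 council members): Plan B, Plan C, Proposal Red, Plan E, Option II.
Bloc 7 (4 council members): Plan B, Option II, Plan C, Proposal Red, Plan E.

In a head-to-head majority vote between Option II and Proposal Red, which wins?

Proposal Red

Ballots ranking Option II above Proposal Red: 4 + 1 + 4 = 9.
Ballots ranking Proposal Red above Option II: 21 − 9 = 12.
Proposal Red wins the head-to-head 12–9.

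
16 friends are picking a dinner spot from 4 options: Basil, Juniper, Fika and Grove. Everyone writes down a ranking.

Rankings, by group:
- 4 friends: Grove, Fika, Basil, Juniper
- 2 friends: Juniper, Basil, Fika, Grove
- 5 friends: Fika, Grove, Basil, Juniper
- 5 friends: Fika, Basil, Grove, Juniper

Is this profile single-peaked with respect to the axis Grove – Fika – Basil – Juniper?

Axis positions: Grove=1, Fika=2, Basil=3, Juniper=4.
Group 1 (peak Grove at position 1): ranking walks positions 1-2-3-4, expanding outward from the peak — single-peaked.
Group 2 (peak Juniper at position 4): ranking walks positions 4-3-2-1, expanding outward from the peak — single-peaked.
Group 3 (peak Fika at position 2): ranking walks positions 2-1-3-4, expanding outward from the peak — single-peaked.
Group 4 (peak Fika at position 2): ranking walks positions 2-3-1-4, expanding outward from the peak — single-peaked.
Every ranking is single-peaked on this axis.

yes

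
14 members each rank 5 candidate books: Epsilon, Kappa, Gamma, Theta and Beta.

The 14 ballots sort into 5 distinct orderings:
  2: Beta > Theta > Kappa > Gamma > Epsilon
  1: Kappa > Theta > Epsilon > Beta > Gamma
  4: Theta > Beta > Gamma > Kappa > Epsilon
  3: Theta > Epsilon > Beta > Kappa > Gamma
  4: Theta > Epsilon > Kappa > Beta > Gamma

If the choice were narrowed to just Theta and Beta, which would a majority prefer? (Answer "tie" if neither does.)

Ballots ranking Theta above Beta: 1 + 4 + 3 + 4 = 12.
Ballots ranking Beta above Theta: 14 − 12 = 2.
Theta wins the head-to-head 12–2.

Theta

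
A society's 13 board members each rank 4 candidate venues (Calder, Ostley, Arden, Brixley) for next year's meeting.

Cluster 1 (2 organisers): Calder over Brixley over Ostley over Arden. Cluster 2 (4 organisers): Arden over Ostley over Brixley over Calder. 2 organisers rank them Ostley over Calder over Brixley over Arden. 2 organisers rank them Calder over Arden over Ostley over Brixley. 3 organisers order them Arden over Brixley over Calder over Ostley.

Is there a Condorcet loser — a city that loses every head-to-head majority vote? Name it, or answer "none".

Pairwise majorities:
Calder vs Ostley: Calder is ranked higher on 2+2+3 = 7 ballots, Ostley on 6. Calder wins 7–6.
Calder vs Arden: Arden wins 7–6.
Calder vs Brixley: Calder is ranked higher on 2+2+2 = 6 ballots, Brixley on 7. Brixley wins 7–6.
Ostley vs Arden: 2+2 = 4 for Ostley, 9 for Arden — Arden by 9–4.
Ostley vs Brixley: Ostley, 8–5.
Arden vs Brixley: Arden, 9–4.
Every city wins at least one matchup (Calder beats Ostley; Ostley beats Brixley; Arden beats Calder; Brixley beats Calder), so there is no Condorcet loser.

none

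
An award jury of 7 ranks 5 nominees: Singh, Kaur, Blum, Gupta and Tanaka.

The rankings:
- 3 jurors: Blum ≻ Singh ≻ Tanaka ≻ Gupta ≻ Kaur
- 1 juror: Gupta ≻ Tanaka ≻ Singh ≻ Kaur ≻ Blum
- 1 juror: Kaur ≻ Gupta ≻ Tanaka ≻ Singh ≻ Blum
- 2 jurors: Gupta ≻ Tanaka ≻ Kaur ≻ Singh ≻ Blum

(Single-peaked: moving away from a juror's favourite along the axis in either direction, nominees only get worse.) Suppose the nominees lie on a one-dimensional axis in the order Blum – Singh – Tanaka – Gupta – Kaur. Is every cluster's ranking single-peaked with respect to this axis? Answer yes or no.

yes

Axis positions: Blum=1, Singh=2, Tanaka=3, Gupta=4, Kaur=5.
Cluster 1 (peak Blum at position 1): ranking walks positions 1-2-3-4-5, expanding outward from the peak — single-peaked.
Cluster 2 (peak Gupta at position 4): ranking walks positions 4-3-2-5-1, expanding outward from the peak — single-peaked.
Cluster 3 (peak Kaur at position 5): ranking walks positions 5-4-3-2-1, expanding outward from the peak — single-peaked.
Cluster 4 (peak Gupta at position 4): ranking walks positions 4-3-5-2-1, expanding outward from the peak — single-peaked.
Every ranking is single-peaked on this axis.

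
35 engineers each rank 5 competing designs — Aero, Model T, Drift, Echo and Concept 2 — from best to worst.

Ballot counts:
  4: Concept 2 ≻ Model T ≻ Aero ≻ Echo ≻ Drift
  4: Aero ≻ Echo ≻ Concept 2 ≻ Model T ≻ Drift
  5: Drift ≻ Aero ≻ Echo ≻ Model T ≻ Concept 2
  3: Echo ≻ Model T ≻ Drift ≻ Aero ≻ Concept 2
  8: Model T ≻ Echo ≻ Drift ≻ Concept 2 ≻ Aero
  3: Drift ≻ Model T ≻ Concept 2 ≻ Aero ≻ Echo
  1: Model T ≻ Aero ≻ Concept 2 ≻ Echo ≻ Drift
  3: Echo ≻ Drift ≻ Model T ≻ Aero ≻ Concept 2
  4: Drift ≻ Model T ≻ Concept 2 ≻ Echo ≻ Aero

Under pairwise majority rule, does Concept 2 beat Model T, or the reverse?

Model T

Ballots ranking Concept 2 above Model T: 4 + 4 = 8.
Ballots ranking Model T above Concept 2: 35 − 8 = 27.
Model T wins the head-to-head 27–8.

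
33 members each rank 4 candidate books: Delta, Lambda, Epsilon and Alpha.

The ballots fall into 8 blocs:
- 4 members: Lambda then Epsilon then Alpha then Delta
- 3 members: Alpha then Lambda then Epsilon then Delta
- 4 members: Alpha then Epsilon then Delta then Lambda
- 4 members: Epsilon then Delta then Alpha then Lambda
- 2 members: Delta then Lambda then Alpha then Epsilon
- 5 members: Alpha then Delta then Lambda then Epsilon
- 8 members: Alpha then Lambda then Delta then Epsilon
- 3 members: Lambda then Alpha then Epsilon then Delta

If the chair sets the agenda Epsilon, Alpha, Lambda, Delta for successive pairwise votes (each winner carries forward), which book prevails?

Alpha

Round 1: Epsilon vs Alpha — 8–25, Alpha advances.
Round 2: Alpha vs Lambda — 24–9, Alpha advances.
Round 3: Alpha vs Delta — 27–6, Alpha advances.
Alpha survives the agenda.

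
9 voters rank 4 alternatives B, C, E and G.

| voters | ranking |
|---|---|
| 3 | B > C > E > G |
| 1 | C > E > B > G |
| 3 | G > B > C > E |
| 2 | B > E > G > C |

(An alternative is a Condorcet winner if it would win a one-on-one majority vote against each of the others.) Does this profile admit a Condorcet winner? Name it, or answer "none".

Pairwise majorities:
B vs C: B, 8–1.
B vs E: B, 8–1.
B vs G: B wins 6–3.
C vs E: C, 7–2.
C vs G: G, 5–4.
E vs G: E wins 6–3.
B defeats every rival head-to-head and is the Condorcet winner.

B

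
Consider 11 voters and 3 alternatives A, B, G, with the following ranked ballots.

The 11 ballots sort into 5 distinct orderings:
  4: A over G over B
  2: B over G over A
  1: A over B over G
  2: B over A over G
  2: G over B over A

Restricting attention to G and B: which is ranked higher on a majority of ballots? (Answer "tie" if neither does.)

G

Ballots ranking G above B: 4 + 2 = 6.
Ballots ranking B above G: 11 − 6 = 5.
G wins the head-to-head 6–5.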